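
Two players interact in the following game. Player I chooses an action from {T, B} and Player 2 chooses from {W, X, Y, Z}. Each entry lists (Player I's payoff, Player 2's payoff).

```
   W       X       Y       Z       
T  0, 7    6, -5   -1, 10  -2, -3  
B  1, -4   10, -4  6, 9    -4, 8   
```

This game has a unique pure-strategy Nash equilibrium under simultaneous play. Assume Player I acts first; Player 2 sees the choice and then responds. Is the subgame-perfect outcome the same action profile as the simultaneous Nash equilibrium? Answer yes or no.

yes

Work backward from Player 2's decision.
- T: Player 2 compares 7, -5, 10, -3 and picks Y; Player I would get -1.
- B: Player 2 compares -4, -4, 9, 8 and picks Y; Player I would get 6.
Maximizing over -1, 6, Player I chooses B. Subgame-perfect outcome: (B, Y) with payoffs (6, 9).
Now find the simultaneous Nash equilibrium.
Player I's best replies: W→B; X→B; Y→B; Z→T.
Player 2's best replies: T→Y; B→Y.
The unique mutual best reply is (B, Y), giving (6, 9).
Sequential outcome (B, Y) coincides with the Nash profile (B, Y).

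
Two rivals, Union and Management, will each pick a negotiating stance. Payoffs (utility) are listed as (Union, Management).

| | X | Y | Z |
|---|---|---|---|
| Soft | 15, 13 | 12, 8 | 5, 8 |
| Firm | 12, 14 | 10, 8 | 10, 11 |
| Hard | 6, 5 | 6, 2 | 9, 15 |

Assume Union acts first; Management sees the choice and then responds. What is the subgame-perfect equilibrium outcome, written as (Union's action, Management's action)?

Management best-responds to each possible Union move:
- Soft: BR = X, leader payoff 15.
- Firm: BR = X, leader payoff 12.
- Hard: BR = Z, leader payoff 9.
Maximizing over 15, 12, 9, Union chooses Soft. Subgame-perfect outcome: (Soft, X) with payoffs (15, 13).

(Soft, X)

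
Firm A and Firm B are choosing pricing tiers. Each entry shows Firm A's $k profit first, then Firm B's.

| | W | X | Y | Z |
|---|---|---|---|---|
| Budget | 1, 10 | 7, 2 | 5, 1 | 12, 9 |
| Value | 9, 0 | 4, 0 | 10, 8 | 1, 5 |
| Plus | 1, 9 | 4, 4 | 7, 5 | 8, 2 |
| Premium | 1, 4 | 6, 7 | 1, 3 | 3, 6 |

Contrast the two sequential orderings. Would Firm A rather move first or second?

second

If Firm A leads: Firm B's best replies are Budget→W, Value→Y, Plus→W, Premium→X; Firm A's induced payoffs 1, 10, 1, 6; outcome (Value, Y), payoffs (10, 8).
If Firm B leads: Firm A's best replies are W→Value, X→Budget, Y→Value, Z→Budget; Firm B's induced payoffs 0, 2, 8, 9; outcome (Budget, Z), payoffs (12, 9).
Firm A gets 10 moving first and 12 moving second, so Firm A prefers to move second.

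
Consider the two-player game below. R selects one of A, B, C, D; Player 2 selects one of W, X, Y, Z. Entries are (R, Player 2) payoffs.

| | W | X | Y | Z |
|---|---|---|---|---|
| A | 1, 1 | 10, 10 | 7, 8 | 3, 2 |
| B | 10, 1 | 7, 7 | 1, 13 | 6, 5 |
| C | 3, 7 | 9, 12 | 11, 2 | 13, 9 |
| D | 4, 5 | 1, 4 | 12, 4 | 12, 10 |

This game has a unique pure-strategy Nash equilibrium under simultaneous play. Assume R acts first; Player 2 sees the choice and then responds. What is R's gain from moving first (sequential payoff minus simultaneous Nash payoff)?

2

Solve by backward induction (R leads).
- A → Player 2 plays X (best of 1, 10, 8, 2); R gets 10.
- B → Player 2 plays Y (best of 1, 7, 13, 5); R gets 1.
- C → Player 2 plays X (best of 7, 12, 2, 9); R gets 9.
- D → Player 2 plays Z (best of 5, 4, 4, 10); R gets 12.
Maximizing over 10, 1, 9, 12, R chooses D. Subgame-perfect outcome: (D, Z) with payoffs (12, 10).
Now find the simultaneous Nash equilibrium.
R's best replies: W→B; X→A; Y→D; Z→C.
Player 2's best replies: A→X; B→Y; C→X; D→Z.
Only (A, X) has each player best-responding; Nash payoffs (10, 10).
R's commitment gain: 12 − 10 = 2.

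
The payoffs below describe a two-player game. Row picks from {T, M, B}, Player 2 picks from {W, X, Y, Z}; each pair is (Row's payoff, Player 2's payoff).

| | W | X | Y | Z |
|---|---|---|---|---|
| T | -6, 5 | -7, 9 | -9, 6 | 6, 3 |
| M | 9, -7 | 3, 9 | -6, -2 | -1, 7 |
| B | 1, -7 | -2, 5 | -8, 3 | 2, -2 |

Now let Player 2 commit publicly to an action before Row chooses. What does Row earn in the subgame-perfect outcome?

3

Row best-responds to each possible Player 2 move:
- W: BR = M, leader payoff -7.
- X: BR = M, leader payoff 9.
- Y: BR = M, leader payoff -2.
- Z: BR = T, leader payoff 3.
Among -7, 9, -2, 3, the best is 9 at X. Subgame-perfect outcome: (M, X) with payoffs (3, 9).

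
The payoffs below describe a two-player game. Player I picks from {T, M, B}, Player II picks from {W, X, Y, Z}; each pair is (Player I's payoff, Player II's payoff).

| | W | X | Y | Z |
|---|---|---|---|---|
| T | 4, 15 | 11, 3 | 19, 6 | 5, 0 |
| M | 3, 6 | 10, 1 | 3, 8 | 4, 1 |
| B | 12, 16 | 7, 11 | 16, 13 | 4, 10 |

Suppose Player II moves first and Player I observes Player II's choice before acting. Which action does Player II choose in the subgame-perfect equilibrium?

Solve by backward induction (Player II leads).
- W: Player I compares 4, 3, 12 and picks B; Player II would get 16.
- X: Player I compares 11, 10, 7 and picks T; Player II would get 3.
- Y: Player I compares 19, 3, 16 and picks T; Player II would get 6.
- Z: Player I compares 5, 4, 4 and picks T; Player II would get 0.
Maximizing over 16, 3, 6, 0, Player II chooses W. Subgame-perfect outcome: (B, W) with payoffs (12, 16).

W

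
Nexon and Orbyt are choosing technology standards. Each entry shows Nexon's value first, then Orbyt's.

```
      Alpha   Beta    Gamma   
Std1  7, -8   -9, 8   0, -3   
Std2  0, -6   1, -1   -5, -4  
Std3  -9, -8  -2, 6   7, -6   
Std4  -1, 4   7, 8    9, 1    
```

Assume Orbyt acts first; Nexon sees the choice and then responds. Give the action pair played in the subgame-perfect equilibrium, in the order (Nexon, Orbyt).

(Std4, Beta)

Work backward from Nexon's decision.
- Alpha → Nexon plays Std1 (best of 7, 0, -9, -1); Orbyt gets -8.
- Beta → Nexon plays Std4 (best of -9, 1, -2, 7); Orbyt gets 8.
- Gamma → Nexon plays Std4 (best of 0, -5, 7, 9); Orbyt gets 1.
Maximizing over -8, 8, 1, Orbyt chooses Beta. Subgame-perfect outcome: (Std4, Beta) with payoffs (7, 8).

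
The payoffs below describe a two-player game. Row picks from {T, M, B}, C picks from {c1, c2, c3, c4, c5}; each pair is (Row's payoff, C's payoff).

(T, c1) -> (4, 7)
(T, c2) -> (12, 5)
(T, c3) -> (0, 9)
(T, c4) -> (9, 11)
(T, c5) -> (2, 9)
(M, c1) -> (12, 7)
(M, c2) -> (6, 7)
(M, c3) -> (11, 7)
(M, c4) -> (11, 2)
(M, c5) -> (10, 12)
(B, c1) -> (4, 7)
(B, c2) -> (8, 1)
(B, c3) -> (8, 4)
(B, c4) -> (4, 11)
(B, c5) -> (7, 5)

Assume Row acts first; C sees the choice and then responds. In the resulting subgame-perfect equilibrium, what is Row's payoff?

10

C best-responds to each possible Row move:
- T: BR = c4, leader payoff 9.
- M: BR = c5, leader payoff 10.
- B: BR = c4, leader payoff 4.
Row's induced payoffs are 9, 10, 4, so Row commits to M. Subgame-perfect outcome: (M, c5) with payoffs (10, 12).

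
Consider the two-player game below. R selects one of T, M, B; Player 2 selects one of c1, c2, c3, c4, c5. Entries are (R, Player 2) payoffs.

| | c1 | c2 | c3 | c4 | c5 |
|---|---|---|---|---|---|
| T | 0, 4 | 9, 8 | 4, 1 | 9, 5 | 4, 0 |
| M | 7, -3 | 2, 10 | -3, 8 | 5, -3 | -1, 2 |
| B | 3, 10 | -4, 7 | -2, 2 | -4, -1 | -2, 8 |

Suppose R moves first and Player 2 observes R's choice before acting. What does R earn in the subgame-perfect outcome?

Backward induction with R moving first.
- T: Player 2 compares 4, 8, 1, 5, 0 and picks c2; R would get 9.
- M: Player 2 compares -3, 10, 8, -3, 2 and picks c2; R would get 2.
- B: Player 2 compares 10, 7, 2, -1, 8 and picks c1; R would get 3.
Among 9, 2, 3, the best is 9 at T. Subgame-perfect outcome: (T, c2) with payoffs (9, 8).

9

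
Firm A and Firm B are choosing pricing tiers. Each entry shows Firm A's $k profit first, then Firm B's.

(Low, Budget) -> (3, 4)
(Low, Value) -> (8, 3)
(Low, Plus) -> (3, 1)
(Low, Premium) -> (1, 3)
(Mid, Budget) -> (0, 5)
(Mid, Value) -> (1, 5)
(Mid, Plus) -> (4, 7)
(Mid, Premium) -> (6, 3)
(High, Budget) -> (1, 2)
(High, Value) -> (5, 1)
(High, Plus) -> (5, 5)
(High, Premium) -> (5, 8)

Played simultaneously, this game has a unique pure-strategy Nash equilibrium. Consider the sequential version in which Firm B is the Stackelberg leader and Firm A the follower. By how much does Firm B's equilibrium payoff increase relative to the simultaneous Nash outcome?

Solve by backward induction (Firm B leads).
- Budget: BR = Low, leader payoff 4.
- Value: BR = Low, leader payoff 3.
- Plus: BR = High, leader payoff 5.
- Premium: BR = Mid, leader payoff 3.
Firm B's induced payoffs are 4, 3, 5, 3, so Firm B commits to Plus. Subgame-perfect outcome: (High, Plus) with payoffs (5, 5).
Under simultaneous play:
Firm A's best replies: Budget→Low; Value→Low; Plus→High; Premium→Mid.
Firm B's best replies: Low→Budget; Mid→Plus; High→Premium.
The unique mutual best reply is (Low, Budget), giving (3, 4).
Firm B's commitment gain: 5 − 4 = 1.

1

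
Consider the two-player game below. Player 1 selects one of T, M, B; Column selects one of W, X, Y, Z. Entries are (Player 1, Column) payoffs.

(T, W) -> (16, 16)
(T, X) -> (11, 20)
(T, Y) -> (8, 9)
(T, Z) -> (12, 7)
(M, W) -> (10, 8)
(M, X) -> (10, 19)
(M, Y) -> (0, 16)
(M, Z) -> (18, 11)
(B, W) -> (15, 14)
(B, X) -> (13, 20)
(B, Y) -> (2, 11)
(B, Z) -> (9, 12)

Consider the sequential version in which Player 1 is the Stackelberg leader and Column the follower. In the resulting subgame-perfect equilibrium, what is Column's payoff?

Column best-responds to each possible Player 1 move:
- T: Column compares 16, 20, 9, 7 and picks X; Player 1 would get 11.
- M: Column compares 8, 19, 16, 11 and picks X; Player 1 would get 10.
- B: Column compares 14, 20, 11, 12 and picks X; Player 1 would get 13.
Maximizing over 11, 10, 13, Player 1 chooses B. Subgame-perfect outcome: (B, X) with payoffs (13, 20).

20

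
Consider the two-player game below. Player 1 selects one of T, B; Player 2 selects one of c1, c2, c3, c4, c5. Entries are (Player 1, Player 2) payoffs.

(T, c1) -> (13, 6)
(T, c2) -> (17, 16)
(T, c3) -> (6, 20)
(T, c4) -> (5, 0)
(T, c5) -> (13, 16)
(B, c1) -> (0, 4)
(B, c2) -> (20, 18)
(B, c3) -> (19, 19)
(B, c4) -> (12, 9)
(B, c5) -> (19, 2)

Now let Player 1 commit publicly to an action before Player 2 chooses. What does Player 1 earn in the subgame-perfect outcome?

19

Player 2 best-responds to each possible Player 1 move:
- T: BR = c3, leader payoff 6.
- B: BR = c3, leader payoff 19.
Among 6, 19, the best is 19 at B. Subgame-perfect outcome: (B, c3) with payoffs (19, 19).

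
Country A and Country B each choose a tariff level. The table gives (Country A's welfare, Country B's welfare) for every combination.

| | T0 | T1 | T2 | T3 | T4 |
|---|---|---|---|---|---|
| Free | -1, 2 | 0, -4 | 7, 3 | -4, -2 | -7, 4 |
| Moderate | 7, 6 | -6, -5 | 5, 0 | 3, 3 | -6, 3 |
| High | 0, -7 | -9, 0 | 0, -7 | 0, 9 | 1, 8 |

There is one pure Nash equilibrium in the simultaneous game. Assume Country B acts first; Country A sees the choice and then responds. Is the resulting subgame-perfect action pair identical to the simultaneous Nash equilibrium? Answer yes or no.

no

Country A best-responds to each possible Country B move:
- T0: BR = Moderate, leader payoff 6.
- T1: BR = Free, leader payoff -4.
- T2: BR = Free, leader payoff 3.
- T3: BR = Moderate, leader payoff 3.
- T4: BR = High, leader payoff 8.
Country B's induced payoffs are 6, -4, 3, 3, 8, so Country B commits to T4. Subgame-perfect outcome: (High, T4) with payoffs (1, 8).
For the simultaneous game, intersect best replies.
Country A's best replies: T0→Moderate; T1→Free; T2→Free; T3→Moderate; T4→High.
Country B's best replies: Free→T4; Moderate→T0; High→T3.
The unique mutual best reply is (Moderate, T0), giving (7, 6).
Sequential outcome (High, T4) differs from the Nash profile (Moderate, T0).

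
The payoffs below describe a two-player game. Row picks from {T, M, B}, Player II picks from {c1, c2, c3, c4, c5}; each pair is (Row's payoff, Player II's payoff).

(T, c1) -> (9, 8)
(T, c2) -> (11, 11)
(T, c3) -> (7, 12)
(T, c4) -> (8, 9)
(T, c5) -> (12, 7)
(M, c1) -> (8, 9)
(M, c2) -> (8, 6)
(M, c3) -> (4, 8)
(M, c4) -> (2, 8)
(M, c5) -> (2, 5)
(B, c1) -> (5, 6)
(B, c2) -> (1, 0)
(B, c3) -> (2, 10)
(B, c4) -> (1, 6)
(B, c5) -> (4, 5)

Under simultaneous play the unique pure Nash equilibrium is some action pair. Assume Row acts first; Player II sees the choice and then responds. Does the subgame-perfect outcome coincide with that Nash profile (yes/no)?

Solve by backward induction (Row leads).
- T → Player II plays c3 (best of 8, 11, 12, 9, 7); Row gets 7.
- M → Player II plays c1 (best of 9, 6, 8, 8, 5); Row gets 8.
- B → Player II plays c3 (best of 6, 0, 10, 6, 5); Row gets 2.
Maximizing over 7, 8, 2, Row chooses M. Subgame-perfect outcome: (M, c1) with payoffs (8, 9).
Under simultaneous play:
Row's best replies: c1→T; c2→T; c3→T; c4→T; c5→T.
Player II's best replies: T→c3; M→c1; B→c3.
Only (T, c3) has each player best-responding; Nash payoffs (7, 12).
Sequential outcome (M, c1) differs from the Nash profile (T, c3).

no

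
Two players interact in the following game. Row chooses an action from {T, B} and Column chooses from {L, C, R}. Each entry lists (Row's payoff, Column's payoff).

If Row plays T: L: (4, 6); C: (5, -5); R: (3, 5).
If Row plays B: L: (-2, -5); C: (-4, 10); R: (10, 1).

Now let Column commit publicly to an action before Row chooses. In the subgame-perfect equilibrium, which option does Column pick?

L

Backward induction with Column moving first.
- L → Row plays T (best of 4, -2); Column gets 6.
- C → Row plays T (best of 5, -4); Column gets -5.
- R → Row plays B (best of 3, 10); Column gets 1.
Among 6, -5, 1, the best is 6 at L. Subgame-perfect outcome: (T, L) with payoffs (4, 6).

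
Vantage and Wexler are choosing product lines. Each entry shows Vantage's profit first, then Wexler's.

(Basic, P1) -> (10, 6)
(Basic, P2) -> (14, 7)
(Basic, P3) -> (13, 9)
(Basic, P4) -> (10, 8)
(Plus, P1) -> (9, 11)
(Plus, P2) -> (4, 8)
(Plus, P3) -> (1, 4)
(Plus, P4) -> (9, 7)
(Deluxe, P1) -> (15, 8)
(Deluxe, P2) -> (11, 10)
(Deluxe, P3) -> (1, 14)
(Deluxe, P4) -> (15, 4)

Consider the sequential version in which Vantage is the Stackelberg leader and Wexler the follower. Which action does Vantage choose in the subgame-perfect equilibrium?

Basic

Work backward from Wexler's decision.
- Basic: BR = P3, leader payoff 13.
- Plus: BR = P1, leader payoff 9.
- Deluxe: BR = P3, leader payoff 1.
Vantage's induced payoffs are 13, 9, 1, so Vantage commits to Basic. Subgame-perfect outcome: (Basic, P3) with payoffs (13, 9).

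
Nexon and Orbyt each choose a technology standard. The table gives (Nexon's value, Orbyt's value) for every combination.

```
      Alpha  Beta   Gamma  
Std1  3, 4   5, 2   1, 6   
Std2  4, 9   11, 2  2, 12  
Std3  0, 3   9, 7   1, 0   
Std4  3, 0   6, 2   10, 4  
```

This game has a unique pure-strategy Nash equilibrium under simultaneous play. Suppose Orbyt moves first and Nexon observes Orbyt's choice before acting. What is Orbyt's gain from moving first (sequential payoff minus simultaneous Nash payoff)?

5

Solve by backward induction (Orbyt leads).
- Alpha: BR = Std2, leader payoff 9.
- Beta: BR = Std2, leader payoff 2.
- Gamma: BR = Std4, leader payoff 4.
Maximizing over 9, 2, 4, Orbyt chooses Alpha. Subgame-perfect outcome: (Std2, Alpha) with payoffs (4, 9).
Under simultaneous play:
Nexon's best replies: Alpha→Std2; Beta→Std2; Gamma→Std4.
Orbyt's best replies: Std1→Gamma; Std2→Gamma; Std3→Beta; Std4→Gamma.
Only (Std4, Gamma) has each player best-responding; Nash payoffs (10, 4).
Orbyt's commitment gain: 9 − 4 = 5.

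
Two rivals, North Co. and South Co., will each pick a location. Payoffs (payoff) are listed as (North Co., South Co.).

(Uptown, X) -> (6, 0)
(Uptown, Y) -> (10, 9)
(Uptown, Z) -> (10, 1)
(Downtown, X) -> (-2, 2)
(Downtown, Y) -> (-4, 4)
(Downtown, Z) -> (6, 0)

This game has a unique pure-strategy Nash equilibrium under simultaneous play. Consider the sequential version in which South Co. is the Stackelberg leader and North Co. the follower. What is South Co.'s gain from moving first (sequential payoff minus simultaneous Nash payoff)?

0

Backward induction with South Co. moving first.
- X → North Co. plays Uptown (best of 6, -2); South Co. gets 0.
- Y → North Co. plays Uptown (best of 10, -4); South Co. gets 9.
- Z → North Co. plays Uptown (best of 10, 6); South Co. gets 1.
South Co.'s induced payoffs are 0, 9, 1, so South Co. commits to Y. Subgame-perfect outcome: (Uptown, Y) with payoffs (10, 9).
Under simultaneous play:
North Co.'s best replies: X→Uptown; Y→Uptown; Z→Uptown.
South Co.'s best replies: Uptown→Y; Downtown→Y.
The unique mutual best reply is (Uptown, Y), giving (10, 9).
South Co.'s commitment gain: 9 − 9 = 0.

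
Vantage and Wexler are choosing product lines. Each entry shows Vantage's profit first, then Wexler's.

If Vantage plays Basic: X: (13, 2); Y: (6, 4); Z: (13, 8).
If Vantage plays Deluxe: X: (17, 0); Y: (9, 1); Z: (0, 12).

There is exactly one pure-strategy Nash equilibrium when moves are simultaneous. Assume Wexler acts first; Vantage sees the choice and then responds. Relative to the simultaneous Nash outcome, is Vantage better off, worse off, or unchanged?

unchanged

Backward induction with Wexler moving first.
- X → Vantage plays Deluxe (best of 13, 17); Wexler gets 0.
- Y → Vantage plays Deluxe (best of 6, 9); Wexler gets 1.
- Z → Vantage plays Basic (best of 13, 0); Wexler gets 8.
Maximizing over 0, 1, 8, Wexler chooses Z. Subgame-perfect outcome: (Basic, Z) with payoffs (13, 8).
Now find the simultaneous Nash equilibrium.
Vantage's best replies: X→Deluxe; Y→Deluxe; Z→Basic.
Wexler's best replies: Basic→Z; Deluxe→Z.
Only (Basic, Z) has each player best-responding; Nash payoffs (13, 8).
Vantage earns 13 sequentially versus 13 at the Nash outcome: unchanged.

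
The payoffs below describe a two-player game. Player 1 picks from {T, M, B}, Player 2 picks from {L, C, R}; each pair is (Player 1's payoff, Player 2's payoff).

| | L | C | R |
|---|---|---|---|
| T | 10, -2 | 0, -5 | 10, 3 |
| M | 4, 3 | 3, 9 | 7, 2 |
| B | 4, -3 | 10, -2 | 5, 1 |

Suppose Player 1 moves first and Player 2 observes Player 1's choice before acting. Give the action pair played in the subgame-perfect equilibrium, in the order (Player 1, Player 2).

Solve by backward induction (Player 1 leads).
- T: Player 2 compares -2, -5, 3 and picks R; Player 1 would get 10.
- M: Player 2 compares 3, 9, 2 and picks C; Player 1 would get 3.
- B: Player 2 compares -3, -2, 1 and picks R; Player 1 would get 5.
Maximizing over 10, 3, 5, Player 1 chooses T. Subgame-perfect outcome: (T, R) with payoffs (10, 3).

(T, R)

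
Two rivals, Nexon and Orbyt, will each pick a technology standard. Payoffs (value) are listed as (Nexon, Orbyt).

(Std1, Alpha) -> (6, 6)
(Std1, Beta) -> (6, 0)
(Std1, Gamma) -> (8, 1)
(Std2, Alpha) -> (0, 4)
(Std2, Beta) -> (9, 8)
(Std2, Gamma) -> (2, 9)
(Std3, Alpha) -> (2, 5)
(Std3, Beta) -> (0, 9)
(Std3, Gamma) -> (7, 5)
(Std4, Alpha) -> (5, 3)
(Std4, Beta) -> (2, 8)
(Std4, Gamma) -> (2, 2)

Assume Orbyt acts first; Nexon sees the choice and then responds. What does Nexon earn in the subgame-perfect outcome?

Solve by backward induction (Orbyt leads).
- Alpha → Nexon plays Std1 (best of 6, 0, 2, 5); Orbyt gets 6.
- Beta → Nexon plays Std2 (best of 6, 9, 0, 2); Orbyt gets 8.
- Gamma → Nexon plays Std1 (best of 8, 2, 7, 2); Orbyt gets 1.
Orbyt's induced payoffs are 6, 8, 1, so Orbyt commits to Beta. Subgame-perfect outcome: (Std2, Beta) with payoffs (9, 8).

9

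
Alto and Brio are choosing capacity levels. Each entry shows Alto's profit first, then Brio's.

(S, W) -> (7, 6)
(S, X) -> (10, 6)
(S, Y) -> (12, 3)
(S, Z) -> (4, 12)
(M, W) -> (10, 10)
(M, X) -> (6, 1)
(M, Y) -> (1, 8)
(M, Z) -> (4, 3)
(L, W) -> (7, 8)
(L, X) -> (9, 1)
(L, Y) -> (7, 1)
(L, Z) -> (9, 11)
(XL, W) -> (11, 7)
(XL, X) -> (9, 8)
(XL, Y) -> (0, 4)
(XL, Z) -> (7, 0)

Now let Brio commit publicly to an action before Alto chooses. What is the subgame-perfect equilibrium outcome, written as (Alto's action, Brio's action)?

Backward induction with Brio moving first.
- W → Alto plays XL (best of 7, 10, 7, 11); Brio gets 7.
- X → Alto plays S (best of 10, 6, 9, 9); Brio gets 6.
- Y → Alto plays S (best of 12, 1, 7, 0); Brio gets 3.
- Z → Alto plays L (best of 4, 4, 9, 7); Brio gets 11.
Brio's induced payoffs are 7, 6, 3, 11, so Brio commits to Z. Subgame-perfect outcome: (L, Z) with payoffs (9, 11).

(L, Z)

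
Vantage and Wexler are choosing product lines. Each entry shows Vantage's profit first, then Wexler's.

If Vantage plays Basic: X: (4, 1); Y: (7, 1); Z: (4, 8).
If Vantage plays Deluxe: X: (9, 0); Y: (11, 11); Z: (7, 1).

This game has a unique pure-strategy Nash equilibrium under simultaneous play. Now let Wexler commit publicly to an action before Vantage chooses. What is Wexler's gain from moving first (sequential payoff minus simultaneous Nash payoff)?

Solve by backward induction (Wexler leads).
- X → Vantage plays Deluxe (best of 4, 9); Wexler gets 0.
- Y → Vantage plays Deluxe (best of 7, 11); Wexler gets 11.
- Z → Vantage plays Deluxe (best of 4, 7); Wexler gets 1.
Among 0, 11, 1, the best is 11 at Y. Subgame-perfect outcome: (Deluxe, Y) with payoffs (11, 11).
For the simultaneous game, intersect best replies.
Vantage's best replies: X→Deluxe; Y→Deluxe; Z→Deluxe.
Wexler's best replies: Basic→Z; Deluxe→Y.
The unique mutual best reply is (Deluxe, Y), giving (11, 11).
Wexler's commitment gain: 11 − 11 = 0.

0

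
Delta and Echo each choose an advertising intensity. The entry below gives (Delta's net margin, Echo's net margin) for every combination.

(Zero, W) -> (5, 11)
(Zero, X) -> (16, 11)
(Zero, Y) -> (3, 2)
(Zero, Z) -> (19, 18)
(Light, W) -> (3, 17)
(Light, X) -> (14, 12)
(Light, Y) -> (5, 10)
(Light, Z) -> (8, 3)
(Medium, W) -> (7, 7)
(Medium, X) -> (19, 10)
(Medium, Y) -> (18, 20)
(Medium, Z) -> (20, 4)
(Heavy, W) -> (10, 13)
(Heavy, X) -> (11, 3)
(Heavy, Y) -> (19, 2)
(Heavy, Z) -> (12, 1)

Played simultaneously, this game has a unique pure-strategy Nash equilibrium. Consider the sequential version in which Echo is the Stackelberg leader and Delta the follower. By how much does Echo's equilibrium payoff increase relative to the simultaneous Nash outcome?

0

Work backward from Delta's decision.
- W: BR = Heavy, leader payoff 13.
- X: BR = Medium, leader payoff 10.
- Y: BR = Heavy, leader payoff 2.
- Z: BR = Medium, leader payoff 4.
Maximizing over 13, 10, 2, 4, Echo chooses W. Subgame-perfect outcome: (Heavy, W) with payoffs (10, 13).
Under simultaneous play:
Delta's best replies: W→Heavy; X→Medium; Y→Heavy; Z→Medium.
Echo's best replies: Zero→Z; Light→W; Medium→Y; Heavy→W.
Only (Heavy, W) has each player best-responding; Nash payoffs (10, 13).
Echo's commitment gain: 13 − 13 = 0.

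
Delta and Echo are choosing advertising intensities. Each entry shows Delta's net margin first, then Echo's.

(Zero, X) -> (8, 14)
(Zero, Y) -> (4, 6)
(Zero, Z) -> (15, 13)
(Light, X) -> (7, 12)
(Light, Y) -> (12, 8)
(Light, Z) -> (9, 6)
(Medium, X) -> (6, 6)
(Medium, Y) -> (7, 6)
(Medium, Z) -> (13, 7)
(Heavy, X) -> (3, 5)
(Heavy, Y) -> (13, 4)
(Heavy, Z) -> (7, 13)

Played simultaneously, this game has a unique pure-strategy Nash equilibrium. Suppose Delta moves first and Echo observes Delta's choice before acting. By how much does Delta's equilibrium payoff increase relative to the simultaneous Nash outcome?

5

Echo best-responds to each possible Delta move:
- Zero: BR = X, leader payoff 8.
- Light: BR = X, leader payoff 7.
- Medium: BR = Z, leader payoff 13.
- Heavy: BR = Z, leader payoff 7.
Among 8, 7, 13, 7, the best is 13 at Medium. Subgame-perfect outcome: (Medium, Z) with payoffs (13, 7).
For the simultaneous game, intersect best replies.
Delta's best replies: X→Zero; Y→Heavy; Z→Zero.
Echo's best replies: Zero→X; Light→X; Medium→Z; Heavy→Z.
The unique mutual best reply is (Zero, X), giving (8, 14).
Delta's commitment gain: 13 − 8 = 5.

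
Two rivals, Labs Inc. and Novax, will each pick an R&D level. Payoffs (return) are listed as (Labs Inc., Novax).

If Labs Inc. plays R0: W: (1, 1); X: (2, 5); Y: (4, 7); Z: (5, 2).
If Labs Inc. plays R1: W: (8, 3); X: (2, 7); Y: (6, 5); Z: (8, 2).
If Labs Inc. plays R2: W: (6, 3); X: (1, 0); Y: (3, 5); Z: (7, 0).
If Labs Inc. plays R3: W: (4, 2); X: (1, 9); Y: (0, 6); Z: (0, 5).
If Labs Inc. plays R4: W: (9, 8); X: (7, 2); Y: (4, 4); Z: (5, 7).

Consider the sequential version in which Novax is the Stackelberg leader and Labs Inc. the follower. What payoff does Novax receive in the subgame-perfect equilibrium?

Work backward from Labs Inc.'s decision.
- W: Labs Inc. compares 1, 8, 6, 4, 9 and picks R4; Novax would get 8.
- X: Labs Inc. compares 2, 2, 1, 1, 7 and picks R4; Novax would get 2.
- Y: Labs Inc. compares 4, 6, 3, 0, 4 and picks R1; Novax would get 5.
- Z: Labs Inc. compares 5, 8, 7, 0, 5 and picks R1; Novax would get 2.
Among 8, 2, 5, 2, the best is 8 at W. Subgame-perfect outcome: (R4, W) with payoffs (9, 8).

8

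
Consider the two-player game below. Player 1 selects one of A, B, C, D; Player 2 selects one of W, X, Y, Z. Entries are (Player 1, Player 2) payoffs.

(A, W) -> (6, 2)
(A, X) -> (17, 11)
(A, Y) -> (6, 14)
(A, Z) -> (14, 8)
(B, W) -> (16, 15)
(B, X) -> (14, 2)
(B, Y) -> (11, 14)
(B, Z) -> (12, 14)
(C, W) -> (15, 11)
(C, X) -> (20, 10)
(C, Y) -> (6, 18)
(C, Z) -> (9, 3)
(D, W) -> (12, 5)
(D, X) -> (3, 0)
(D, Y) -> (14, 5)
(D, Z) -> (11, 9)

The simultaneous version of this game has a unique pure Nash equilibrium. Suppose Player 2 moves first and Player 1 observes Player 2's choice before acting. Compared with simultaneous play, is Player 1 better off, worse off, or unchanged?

unchanged

Work backward from Player 1's decision.
- W → Player 1 plays B (best of 6, 16, 15, 12); Player 2 gets 15.
- X → Player 1 plays C (best of 17, 14, 20, 3); Player 2 gets 10.
- Y → Player 1 plays D (best of 6, 11, 6, 14); Player 2 gets 5.
- Z → Player 1 plays A (best of 14, 12, 9, 11); Player 2 gets 8.
Among 15, 10, 5, 8, the best is 15 at W. Subgame-perfect outcome: (B, W) with payoffs (16, 15).
For the simultaneous game, intersect best replies.
Player 1's best replies: W→B; X→C; Y→D; Z→A.
Player 2's best replies: A→Y; B→W; C→Y; D→Z.
Only (B, W) has each player best-responding; Nash payoffs (16, 15).
Player 1 earns 16 sequentially versus 16 at the Nash outcome: unchanged.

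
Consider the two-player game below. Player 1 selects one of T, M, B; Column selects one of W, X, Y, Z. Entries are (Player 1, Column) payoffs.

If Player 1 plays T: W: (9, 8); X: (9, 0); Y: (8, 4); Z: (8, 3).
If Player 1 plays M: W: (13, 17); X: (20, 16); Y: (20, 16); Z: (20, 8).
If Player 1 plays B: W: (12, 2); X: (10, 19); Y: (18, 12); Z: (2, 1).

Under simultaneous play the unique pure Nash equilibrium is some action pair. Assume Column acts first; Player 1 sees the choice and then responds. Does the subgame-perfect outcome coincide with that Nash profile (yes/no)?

yes

Player 1 best-responds to each possible Column move:
- W → Player 1 plays M (best of 9, 13, 12); Column gets 17.
- X → Player 1 plays M (best of 9, 20, 10); Column gets 16.
- Y → Player 1 plays M (best of 8, 20, 18); Column gets 16.
- Z → Player 1 plays M (best of 8, 20, 2); Column gets 8.
Among 17, 16, 16, 8, the best is 17 at W. Subgame-perfect outcome: (M, W) with payoffs (13, 17).
Now find the simultaneous Nash equilibrium.
Player 1's best replies: W→M; X→M; Y→M; Z→M.
Column's best replies: T→W; M→W; B→X.
The unique mutual best reply is (M, W), giving (13, 17).
Sequential outcome (M, W) coincides with the Nash profile (M, W).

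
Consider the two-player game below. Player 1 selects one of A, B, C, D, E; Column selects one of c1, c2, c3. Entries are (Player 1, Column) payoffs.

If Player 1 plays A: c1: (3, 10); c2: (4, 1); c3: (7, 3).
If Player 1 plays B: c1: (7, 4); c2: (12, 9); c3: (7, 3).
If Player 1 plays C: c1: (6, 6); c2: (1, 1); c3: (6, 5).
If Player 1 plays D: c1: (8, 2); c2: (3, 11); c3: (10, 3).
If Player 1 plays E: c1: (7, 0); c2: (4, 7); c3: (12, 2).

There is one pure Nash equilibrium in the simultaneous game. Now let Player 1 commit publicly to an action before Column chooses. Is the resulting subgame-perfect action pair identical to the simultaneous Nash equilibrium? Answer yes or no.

Backward induction with Player 1 moving first.
- A: Column compares 10, 1, 3 and picks c1; Player 1 would get 3.
- B: Column compares 4, 9, 3 and picks c2; Player 1 would get 12.
- C: Column compares 6, 1, 5 and picks c1; Player 1 would get 6.
- D: Column compares 2, 11, 3 and picks c2; Player 1 would get 3.
- E: Column compares 0, 7, 2 and picks c2; Player 1 would get 4.
Player 1's induced payoffs are 3, 12, 6, 3, 4, so Player 1 commits to B. Subgame-perfect outcome: (B, c2) with payoffs (12, 9).
Now find the simultaneous Nash equilibrium.
Player 1's best replies: c1→D; c2→B; c3→E.
Column's best replies: A→c1; B→c2; C→c1; D→c2; E→c2.
The unique mutual best reply is (B, c2), giving (12, 9).
Sequential outcome (B, c2) coincides with the Nash profile (B, c2).

yes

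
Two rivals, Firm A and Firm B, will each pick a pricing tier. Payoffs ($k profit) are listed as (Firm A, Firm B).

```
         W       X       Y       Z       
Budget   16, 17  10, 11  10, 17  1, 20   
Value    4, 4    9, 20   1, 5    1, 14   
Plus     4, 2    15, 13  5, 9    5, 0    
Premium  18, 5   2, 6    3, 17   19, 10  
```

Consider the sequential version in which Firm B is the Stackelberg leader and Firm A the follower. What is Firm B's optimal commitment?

Firm A best-responds to each possible Firm B move:
- W → Firm A plays Premium (best of 16, 4, 4, 18); Firm B gets 5.
- X → Firm A plays Plus (best of 10, 9, 15, 2); Firm B gets 13.
- Y → Firm A plays Budget (best of 10, 1, 5, 3); Firm B gets 17.
- Z → Firm A plays Premium (best of 1, 1, 5, 19); Firm B gets 10.
Firm B's induced payoffs are 5, 13, 17, 10, so Firm B commits to Y. Subgame-perfect outcome: (Budget, Y) with payoffs (10, 17).

Y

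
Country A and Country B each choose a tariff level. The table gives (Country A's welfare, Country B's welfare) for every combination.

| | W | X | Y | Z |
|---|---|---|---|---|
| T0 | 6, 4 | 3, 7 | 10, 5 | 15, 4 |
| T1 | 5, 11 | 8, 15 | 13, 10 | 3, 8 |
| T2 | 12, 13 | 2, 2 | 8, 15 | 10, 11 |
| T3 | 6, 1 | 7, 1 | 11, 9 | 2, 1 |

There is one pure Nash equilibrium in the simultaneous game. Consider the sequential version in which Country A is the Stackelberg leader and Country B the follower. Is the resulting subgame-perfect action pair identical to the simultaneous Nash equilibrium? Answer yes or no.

Country B best-responds to each possible Country A move:
- T0: Country B compares 4, 7, 5, 4 and picks X; Country A would get 3.
- T1: Country B compares 11, 15, 10, 8 and picks X; Country A would get 8.
- T2: Country B compares 13, 2, 15, 11 and picks Y; Country A would get 8.
- T3: Country B compares 1, 1, 9, 1 and picks Y; Country A would get 11.
Country A's induced payoffs are 3, 8, 8, 11, so Country A commits to T3. Subgame-perfect outcome: (T3, Y) with payoffs (11, 9).
Under simultaneous play:
Country A's best replies: W→T2; X→T1; Y→T1; Z→T0.
Country B's best replies: T0→X; T1→X; T2→Y; T3→Y.
The unique mutual best reply is (T1, X), giving (8, 15).
Sequential outcome (T3, Y) differs from the Nash profile (T1, X).

no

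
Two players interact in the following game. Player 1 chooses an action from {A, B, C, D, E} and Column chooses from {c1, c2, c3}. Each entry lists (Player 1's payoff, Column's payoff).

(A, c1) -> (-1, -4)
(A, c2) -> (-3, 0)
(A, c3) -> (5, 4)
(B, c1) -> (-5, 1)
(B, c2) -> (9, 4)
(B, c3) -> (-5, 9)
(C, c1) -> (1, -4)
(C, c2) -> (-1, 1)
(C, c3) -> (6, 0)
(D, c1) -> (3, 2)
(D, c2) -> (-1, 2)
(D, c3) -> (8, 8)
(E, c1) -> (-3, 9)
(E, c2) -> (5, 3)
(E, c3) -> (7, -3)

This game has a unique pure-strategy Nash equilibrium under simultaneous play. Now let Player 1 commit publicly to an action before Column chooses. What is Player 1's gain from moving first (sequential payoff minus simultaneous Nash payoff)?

Solve by backward induction (Player 1 leads).
- A: Column compares -4, 0, 4 and picks c3; Player 1 would get 5.
- B: Column compares 1, 4, 9 and picks c3; Player 1 would get -5.
- C: Column compares -4, 1, 0 and picks c2; Player 1 would get -1.
- D: Column compares 2, 2, 8 and picks c3; Player 1 would get 8.
- E: Column compares 9, 3, -3 and picks c1; Player 1 would get -3.
Player 1's induced payoffs are 5, -5, -1, 8, -3, so Player 1 commits to D. Subgame-perfect outcome: (D, c3) with payoffs (8, 8).
Now find the simultaneous Nash equilibrium.
Player 1's best replies: c1→D; c2→B; c3→D.
Column's best replies: A→c3; B→c3; C→c2; D→c3; E→c1.
Only (D, c3) has each player best-responding; Nash payoffs (8, 8).
Player 1's commitment gain: 8 − 8 = 0.

0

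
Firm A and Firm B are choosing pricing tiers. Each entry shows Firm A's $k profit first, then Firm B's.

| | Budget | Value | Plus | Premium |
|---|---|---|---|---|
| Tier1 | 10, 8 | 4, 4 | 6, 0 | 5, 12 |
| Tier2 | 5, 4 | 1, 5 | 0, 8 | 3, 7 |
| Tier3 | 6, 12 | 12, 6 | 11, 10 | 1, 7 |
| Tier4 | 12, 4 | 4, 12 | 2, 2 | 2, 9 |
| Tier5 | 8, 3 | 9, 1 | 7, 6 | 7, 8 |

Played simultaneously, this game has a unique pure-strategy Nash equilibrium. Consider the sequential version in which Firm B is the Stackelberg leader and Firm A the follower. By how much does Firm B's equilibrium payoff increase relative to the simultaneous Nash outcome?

2

Firm A best-responds to each possible Firm B move:
- Budget: BR = Tier4, leader payoff 4.
- Value: BR = Tier3, leader payoff 6.
- Plus: BR = Tier3, leader payoff 10.
- Premium: BR = Tier5, leader payoff 8.
Firm B's induced payoffs are 4, 6, 10, 8, so Firm B commits to Plus. Subgame-perfect outcome: (Tier3, Plus) with payoffs (11, 10).
For the simultaneous game, intersect best replies.
Firm A's best replies: Budget→Tier4; Value→Tier3; Plus→Tier3; Premium→Tier5.
Firm B's best replies: Tier1→Premium; Tier2→Plus; Tier3→Budget; Tier4→Value; Tier5→Premium.
The unique mutual best reply is (Tier5, Premium), giving (7, 8).
Firm B's commitment gain: 10 − 8 = 2.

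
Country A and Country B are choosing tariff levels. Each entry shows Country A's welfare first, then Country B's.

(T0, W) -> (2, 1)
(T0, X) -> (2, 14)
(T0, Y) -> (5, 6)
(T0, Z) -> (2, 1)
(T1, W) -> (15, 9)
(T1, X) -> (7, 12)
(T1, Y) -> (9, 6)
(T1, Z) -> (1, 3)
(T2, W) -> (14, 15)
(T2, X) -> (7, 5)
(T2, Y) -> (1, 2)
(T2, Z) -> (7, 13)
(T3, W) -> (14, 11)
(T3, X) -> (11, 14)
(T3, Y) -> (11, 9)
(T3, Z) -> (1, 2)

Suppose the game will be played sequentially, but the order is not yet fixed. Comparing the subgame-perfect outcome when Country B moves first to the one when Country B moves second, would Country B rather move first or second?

If Country A leads: Country B's best replies are T0→X, T1→X, T2→W, T3→X; Country A's induced payoffs 2, 7, 14, 11; outcome (T2, W), payoffs (14, 15).
If Country B leads: Country A's best replies are W→T1, X→T3, Y→T3, Z→T2; Country B's induced payoffs 9, 14, 9, 13; outcome (T3, X), payoffs (11, 14).
Country B gets 14 moving first and 15 moving second, so Country B prefers to move second.

second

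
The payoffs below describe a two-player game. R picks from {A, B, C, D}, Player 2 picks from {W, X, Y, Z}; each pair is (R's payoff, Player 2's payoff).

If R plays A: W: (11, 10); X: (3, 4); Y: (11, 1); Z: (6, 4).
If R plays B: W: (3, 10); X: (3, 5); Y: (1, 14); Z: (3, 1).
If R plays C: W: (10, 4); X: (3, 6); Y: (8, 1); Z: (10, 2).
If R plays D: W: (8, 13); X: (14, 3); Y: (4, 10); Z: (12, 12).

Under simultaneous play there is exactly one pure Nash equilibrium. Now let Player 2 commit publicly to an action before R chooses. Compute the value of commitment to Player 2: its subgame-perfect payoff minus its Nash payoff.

Backward induction with Player 2 moving first.
- W → R plays A (best of 11, 3, 10, 8); Player 2 gets 10.
- X → R plays D (best of 3, 3, 3, 14); Player 2 gets 3.
- Y → R plays A (best of 11, 1, 8, 4); Player 2 gets 1.
- Z → R plays D (best of 6, 3, 10, 12); Player 2 gets 12.
Player 2's induced payoffs are 10, 3, 1, 12, so Player 2 commits to Z. Subgame-perfect outcome: (D, Z) with payoffs (12, 12).
For the simultaneous game, intersect best replies.
R's best replies: W→A; X→D; Y→A; Z→D.
Player 2's best replies: A→W; B→Y; C→X; D→W.
The unique mutual best reply is (A, W), giving (11, 10).
Player 2's commitment gain: 12 − 10 = 2.

2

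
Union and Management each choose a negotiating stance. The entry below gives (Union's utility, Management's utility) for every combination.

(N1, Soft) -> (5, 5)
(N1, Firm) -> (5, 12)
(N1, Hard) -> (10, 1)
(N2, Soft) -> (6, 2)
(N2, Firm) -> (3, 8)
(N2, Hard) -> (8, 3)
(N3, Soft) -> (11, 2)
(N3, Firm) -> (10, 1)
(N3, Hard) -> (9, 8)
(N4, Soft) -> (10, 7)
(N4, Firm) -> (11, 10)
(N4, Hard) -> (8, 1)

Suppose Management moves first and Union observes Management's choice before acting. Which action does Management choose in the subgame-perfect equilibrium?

Firm

Backward induction with Management moving first.
- Soft: Union compares 5, 6, 11, 10 and picks N3; Management would get 2.
- Firm: Union compares 5, 3, 10, 11 and picks N4; Management would get 10.
- Hard: Union compares 10, 8, 9, 8 and picks N1; Management would get 1.
Among 2, 10, 1, the best is 10 at Firm. Subgame-perfect outcome: (N4, Firm) with payoffs (11, 10).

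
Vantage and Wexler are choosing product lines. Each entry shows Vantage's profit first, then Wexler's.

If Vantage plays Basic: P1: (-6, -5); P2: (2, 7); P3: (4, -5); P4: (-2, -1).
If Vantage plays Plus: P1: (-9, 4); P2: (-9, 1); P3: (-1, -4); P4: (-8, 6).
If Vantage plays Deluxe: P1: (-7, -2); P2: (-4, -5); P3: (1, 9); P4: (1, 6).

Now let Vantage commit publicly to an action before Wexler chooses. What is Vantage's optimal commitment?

Basic

Solve by backward induction (Vantage leads).
- Basic: BR = P2, leader payoff 2.
- Plus: BR = P4, leader payoff -8.
- Deluxe: BR = P3, leader payoff 1.
Maximizing over 2, -8, 1, Vantage chooses Basic. Subgame-perfect outcome: (Basic, P2) with payoffs (2, 7).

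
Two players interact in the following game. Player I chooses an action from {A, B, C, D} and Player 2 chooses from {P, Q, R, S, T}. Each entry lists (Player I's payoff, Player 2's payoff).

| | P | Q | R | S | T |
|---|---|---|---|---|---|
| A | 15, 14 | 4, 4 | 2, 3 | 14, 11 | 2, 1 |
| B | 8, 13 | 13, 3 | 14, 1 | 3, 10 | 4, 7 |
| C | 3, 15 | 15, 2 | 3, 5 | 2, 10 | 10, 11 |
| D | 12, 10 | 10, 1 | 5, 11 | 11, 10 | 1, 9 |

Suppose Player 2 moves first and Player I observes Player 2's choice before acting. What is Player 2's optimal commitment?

Player I best-responds to each possible Player 2 move:
- P: Player I compares 15, 8, 3, 12 and picks A; Player 2 would get 14.
- Q: Player I compares 4, 13, 15, 10 and picks C; Player 2 would get 2.
- R: Player I compares 2, 14, 3, 5 and picks B; Player 2 would get 1.
- S: Player I compares 14, 3, 2, 11 and picks A; Player 2 would get 11.
- T: Player I compares 2, 4, 10, 1 and picks C; Player 2 would get 11.
Player 2's induced payoffs are 14, 2, 1, 11, 11, so Player 2 commits to P. Subgame-perfect outcome: (A, P) with payoffs (15, 14).

P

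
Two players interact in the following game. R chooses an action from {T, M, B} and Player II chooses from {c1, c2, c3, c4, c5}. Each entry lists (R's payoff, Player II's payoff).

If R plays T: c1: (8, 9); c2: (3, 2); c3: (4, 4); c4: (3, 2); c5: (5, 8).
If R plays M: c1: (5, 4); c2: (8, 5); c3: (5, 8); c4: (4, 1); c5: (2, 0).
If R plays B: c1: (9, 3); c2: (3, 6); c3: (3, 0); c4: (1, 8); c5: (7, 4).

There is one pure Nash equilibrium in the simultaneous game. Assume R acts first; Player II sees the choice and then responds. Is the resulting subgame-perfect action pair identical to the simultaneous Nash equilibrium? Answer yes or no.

Solve by backward induction (R leads).
- T: Player II compares 9, 2, 4, 2, 8 and picks c1; R would get 8.
- M: Player II compares 4, 5, 8, 1, 0 and picks c3; R would get 5.
- B: Player II compares 3, 6, 0, 8, 4 and picks c4; R would get 1.
R's induced payoffs are 8, 5, 1, so R commits to T. Subgame-perfect outcome: (T, c1) with payoffs (8, 9).
Under simultaneous play:
R's best replies: c1→B; c2→M; c3→M; c4→M; c5→B.
Player II's best replies: T→c1; M→c3; B→c4.
Only (M, c3) has each player best-responding; Nash payoffs (5, 8).
Sequential outcome (T, c1) differs from the Nash profile (M, c3).

no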